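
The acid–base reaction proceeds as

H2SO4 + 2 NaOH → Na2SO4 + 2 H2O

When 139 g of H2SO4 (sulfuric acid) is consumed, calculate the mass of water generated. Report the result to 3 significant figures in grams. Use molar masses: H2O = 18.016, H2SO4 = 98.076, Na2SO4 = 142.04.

51.1 g

n(H2SO4) = 139.0 g / 98.076 g/mol = 1.417 mol.
From the equation the H2SO4:H2O mole ratio is 1:2, so n(H2O) = 1.417 × 2/1 = 2.835 mol.
Mass of H2O = 2.835 mol × 18.016 g/mol = 51.07 g.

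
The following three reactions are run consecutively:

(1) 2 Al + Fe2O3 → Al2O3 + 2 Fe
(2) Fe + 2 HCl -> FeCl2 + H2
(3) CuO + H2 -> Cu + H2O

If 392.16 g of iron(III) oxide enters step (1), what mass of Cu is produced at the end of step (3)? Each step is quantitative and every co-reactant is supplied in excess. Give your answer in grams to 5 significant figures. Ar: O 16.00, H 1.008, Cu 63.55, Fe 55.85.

M(Fe2O3) = 2(55.85) + 3(16.00) = 159.70 g/mol.
M(Cu) = 63.55 g/mol.
n(Fe2O3) = 392.16 / 159.70 = 2.45560 mol.
Reaction (1): Fe2O3→Fe ratio 1:2 ⇒ n(Fe) = 4.91121 mol.
Reaction (2): Fe→H2 ratio 1:1 ⇒ n(H2) = 4.91121 mol.
Reaction (3): H2→Cu ratio 1:1 ⇒ n(Cu) = 4.91121 mol.
Mass of Cu = 4.91121 × 63.55 = 312.107 g.

312.11 g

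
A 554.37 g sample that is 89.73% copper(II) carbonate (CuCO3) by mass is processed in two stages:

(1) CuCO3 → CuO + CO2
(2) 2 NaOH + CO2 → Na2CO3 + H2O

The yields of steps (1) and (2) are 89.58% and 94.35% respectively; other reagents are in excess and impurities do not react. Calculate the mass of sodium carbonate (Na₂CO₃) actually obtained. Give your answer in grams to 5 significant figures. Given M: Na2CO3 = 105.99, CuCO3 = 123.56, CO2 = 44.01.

360.64 g

Pure CuCO3 = 554.37 × 0.8973 = 497.436 g.
n(CuCO3) = 497.436 / 123.56 = 4.02587 mol.
Step 1 (CuCO3:CO2 = 1:1): theoretical n(CO2) = 4.02587 mol; at 89.58% yield, n(CO2) = 3.60637 mol.
Step 2 (CO2:Na2CO3 = 1:1): theoretical n(Na2CO3) = 3.60637 mol, so theoretical mass = 3.60637 × 105.99 = 382.239 g.
At 94.35% yield, actual mass of Na2CO3 = 382.239 × 0.9435 = 360.643 g.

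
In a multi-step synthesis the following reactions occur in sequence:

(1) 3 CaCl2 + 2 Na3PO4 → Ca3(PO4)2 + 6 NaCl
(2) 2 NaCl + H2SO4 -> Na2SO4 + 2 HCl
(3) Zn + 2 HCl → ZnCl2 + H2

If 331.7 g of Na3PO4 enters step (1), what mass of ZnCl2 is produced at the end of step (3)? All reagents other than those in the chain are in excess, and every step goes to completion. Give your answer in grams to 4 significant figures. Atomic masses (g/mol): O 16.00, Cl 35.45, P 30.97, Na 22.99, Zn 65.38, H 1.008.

M(Na3PO4) = 3(22.99) + 30.97 + 4(16.00) = 163.94 g/mol.
M(ZnCl2) = 65.38 + 2(35.45) = 136.28 g/mol.
n(Na3PO4) = 331.7 / 163.94 = 2.0233 mol.
Reaction (1): Na3PO4→NaCl ratio 2:6 ⇒ n(NaCl) = 6.0699 mol.
Reaction (2): NaCl→HCl ratio 2:2 ⇒ n(HCl) = 6.0699 mol.
Reaction (3): HCl→ZnCl2 ratio 2:1 ⇒ n(ZnCl2) = 3.0350 mol.
Mass of ZnCl2 = 3.0350 × 136.28 = 413.60 g.

413.6 g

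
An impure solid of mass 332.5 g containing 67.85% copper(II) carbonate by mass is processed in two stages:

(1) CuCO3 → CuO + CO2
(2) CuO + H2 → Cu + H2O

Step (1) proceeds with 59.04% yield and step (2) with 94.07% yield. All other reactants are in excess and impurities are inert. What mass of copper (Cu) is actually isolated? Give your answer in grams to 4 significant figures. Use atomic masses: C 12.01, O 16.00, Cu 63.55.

64.44 g

Pure CuCO3 = 332.5 × 0.6785 = 225.60 g.
M(CuCO3) = 63.55 + 12.01 + 3(16.00) = 123.56 g/mol.
M(Cu) = 63.55 g/mol.
n(CuCO3) = 225.60 / 123.56 = 1.8258 mol.
Step 1 (CuCO3:CuO = 1:1): theoretical n(CuO) = 1.8258 mol; at 59.04% yield, n(CuO) = 1.0780 mol.
Step 2 (CuO:Cu = 1:1): theoretical n(Cu) = 1.0780 mol, so theoretical mass = 1.0780 × 63.55 = 68.506 g.
At 94.07% yield, actual mass of Cu = 68.506 × 0.9407 = 64.443 g.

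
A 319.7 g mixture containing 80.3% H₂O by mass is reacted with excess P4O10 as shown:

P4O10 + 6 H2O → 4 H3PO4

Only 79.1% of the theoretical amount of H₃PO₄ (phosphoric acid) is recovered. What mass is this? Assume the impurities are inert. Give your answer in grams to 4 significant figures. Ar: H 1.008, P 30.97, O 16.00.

736.4 g

Pure H2O available = 319.7 g × 0.803 = 256.72 g.
M(H2O) = 2(1.008) + 16.00 = 18.016 g/mol.
M(H3PO4) = 3(1.008) + 30.97 + 4(16.00) = 97.994 g/mol.
n(H2O) = 256.72 g / 18.016 g/mol = 14.250 mol.
From the equation the H2O:H3PO4 mole ratio is 6:4, so n(H3PO4) = 14.250 × 4/6 = 9.4997 mol.
Mass of H3PO4 = 9.4997 mol × 97.994 g/mol = 930.91 g.
Actual mass collected = 930.91 g × 0.791 = 736.35 g.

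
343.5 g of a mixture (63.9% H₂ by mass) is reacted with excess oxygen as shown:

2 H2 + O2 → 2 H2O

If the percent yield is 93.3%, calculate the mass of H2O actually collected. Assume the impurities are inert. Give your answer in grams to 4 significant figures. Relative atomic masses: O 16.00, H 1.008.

Pure H2 available = 343.5 g × 0.639 = 219.50 g.
M(H2) = 2(1.008) = 2.016 g/mol.
M(H2O) = 2(1.008) + 16.00 = 18.016 g/mol.
n(H2) = 219.50 g / 2.016 g/mol = 108.88 mol.
From the equation the H2:H2O mole ratio is 2:2, so n(H2O) = 108.88 × 2/2 = 108.88 mol.
Mass of H2O = 108.88 mol × 18.016 g/mol = 1961.5 g.
Actual mass collected = 1961.5 g × 0.933 = 1830.1 g.

1830 g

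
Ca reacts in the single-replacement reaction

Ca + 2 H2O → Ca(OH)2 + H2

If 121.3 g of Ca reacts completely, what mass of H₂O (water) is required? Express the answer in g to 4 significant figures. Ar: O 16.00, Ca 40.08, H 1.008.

109.0 g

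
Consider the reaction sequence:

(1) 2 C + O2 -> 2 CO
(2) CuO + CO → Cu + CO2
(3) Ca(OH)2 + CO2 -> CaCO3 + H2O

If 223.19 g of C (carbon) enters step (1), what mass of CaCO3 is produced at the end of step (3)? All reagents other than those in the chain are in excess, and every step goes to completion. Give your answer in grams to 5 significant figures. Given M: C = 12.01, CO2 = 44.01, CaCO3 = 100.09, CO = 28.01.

n(C) = 223.19 / 12.01 = 18.5837 mol.
Reaction (1): C→CO ratio 2:2 ⇒ n(CO) = 18.5837 mol.
Reaction (2): CO→CO2 ratio 1:1 ⇒ n(CO2) = 18.5837 mol.
Reaction (3): CO2→CaCO3 ratio 1:1 ⇒ n(CaCO3) = 18.5837 mol.
Mass of CaCO3 = 18.5837 × 100.09 = 1860.04 g.

1860.0 g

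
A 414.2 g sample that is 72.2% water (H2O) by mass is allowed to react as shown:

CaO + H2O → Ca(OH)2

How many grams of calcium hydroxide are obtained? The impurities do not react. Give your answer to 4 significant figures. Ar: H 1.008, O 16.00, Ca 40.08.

Mass of pure H2O = 414.2 g × 0.722 = 299.05 g.
M(H2O) = 2(1.008) + 16.00 = 18.016 g/mol.
M(Ca(OH)2) = 40.08 + 2(16.00) + 2(1.008) = 74.096 g/mol.
n(H2O) = 299.05 g / 18.016 g/mol = 16.599 mol.
From the equation the H2O:Ca(OH)2 mole ratio is 1:1, so n(Ca(OH)2) = 16.599 × 1/1 = 16.599 mol.
Mass of Ca(OH)2 = 16.599 mol × 74.096 g/mol = 1229.9 g.

1230 g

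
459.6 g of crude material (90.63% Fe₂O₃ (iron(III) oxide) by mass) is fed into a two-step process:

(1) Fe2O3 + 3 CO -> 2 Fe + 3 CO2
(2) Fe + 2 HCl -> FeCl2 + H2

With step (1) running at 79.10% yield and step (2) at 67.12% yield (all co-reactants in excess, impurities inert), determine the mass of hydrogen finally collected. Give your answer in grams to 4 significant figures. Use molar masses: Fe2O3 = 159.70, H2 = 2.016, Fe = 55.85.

5.583 g

Pure Fe2O3 = 459.6 × 0.9063 = 416.54 g.
n(Fe2O3) = 416.54 / 159.70 = 2.6082 mol.
Step 1 (Fe2O3:Fe = 1:2): theoretical n(Fe) = 5.2165 mol; at 79.10% yield, n(Fe) = 4.1262 mol.
Step 2 (Fe:H2 = 1:1): theoretical n(H2) = 4.1262 mol, so theoretical mass = 4.1262 × 2.016 = 8.3185 g.
At 67.12% yield, actual mass of H2 = 8.3185 × 0.6712 = 5.5834 g.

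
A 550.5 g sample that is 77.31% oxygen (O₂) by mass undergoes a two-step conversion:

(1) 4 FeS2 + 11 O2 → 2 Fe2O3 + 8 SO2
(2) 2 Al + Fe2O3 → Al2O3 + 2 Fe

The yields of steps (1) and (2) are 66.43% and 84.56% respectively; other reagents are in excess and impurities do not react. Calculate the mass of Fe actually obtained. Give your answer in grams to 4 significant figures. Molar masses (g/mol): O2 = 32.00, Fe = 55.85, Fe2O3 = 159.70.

Pure O2 = 550.5 × 0.7731 = 425.59 g.
n(O2) = 425.59 / 32.00 = 13.300 mol.
Step 1 (O2:Fe2O3 = 11:2): theoretical n(Fe2O3) = 2.4181 mol; at 66.43% yield, n(Fe2O3) = 1.6064 mol.
Step 2 (Fe2O3:Fe = 1:2): theoretical n(Fe) = 3.2127 mol, so theoretical mass = 3.2127 × 55.85 = 179.43 g.
At 84.56% yield, actual mass of Fe = 179.43 × 0.8456 = 151.73 g.

151.7 g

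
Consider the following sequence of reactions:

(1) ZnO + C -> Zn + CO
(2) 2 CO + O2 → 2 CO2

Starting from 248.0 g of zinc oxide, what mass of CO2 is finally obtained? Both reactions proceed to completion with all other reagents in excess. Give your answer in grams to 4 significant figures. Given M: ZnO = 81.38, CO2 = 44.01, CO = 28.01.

n(ZnO) = 248.00 / 81.38 = 3.0474 mol.
Step 1 gives a 1:1 ratio of ZnO to CO, so n(CO) = 3.0474 mol.
In step 2 the CO:CO2 ratio is 2:2, so n(CO2) = 3.0474 mol.
Mass of CO2 = 3.0474 × 44.01 = 134.12 g.

134.1 g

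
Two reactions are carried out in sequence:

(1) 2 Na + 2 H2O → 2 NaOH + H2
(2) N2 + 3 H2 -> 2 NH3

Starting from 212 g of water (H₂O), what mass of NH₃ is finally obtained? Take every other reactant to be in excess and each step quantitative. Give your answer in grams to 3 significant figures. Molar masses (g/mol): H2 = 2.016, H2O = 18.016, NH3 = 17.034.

66.8 g

n(H2O) = 212.0 / 18.016 = 11.77 mol.
Step 1 gives a 2:1 ratio of H2O to H2, so n(H2) = 5.884 mol.
In step 2 the H2:NH3 ratio is 3:2, so n(NH3) = 3.922 mol.
Mass of NH3 = 3.922 × 17.034 = 66.81 g.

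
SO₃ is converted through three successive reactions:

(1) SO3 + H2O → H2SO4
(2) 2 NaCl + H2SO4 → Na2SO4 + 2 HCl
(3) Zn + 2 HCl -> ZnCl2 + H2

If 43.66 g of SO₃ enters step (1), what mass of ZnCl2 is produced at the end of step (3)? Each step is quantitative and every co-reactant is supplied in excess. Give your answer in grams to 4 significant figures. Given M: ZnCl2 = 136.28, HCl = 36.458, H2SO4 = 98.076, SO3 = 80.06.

n(SO3) = 43.66 / 80.06 = 0.54534 mol.
Reaction (1): SO3→H2SO4 ratio 1:1 ⇒ n(H2SO4) = 0.54534 mol.
Reaction (2): H2SO4→HCl ratio 1:2 ⇒ n(HCl) = 1.0907 mol.
Reaction (3): HCl→ZnCl2 ratio 2:1 ⇒ n(ZnCl2) = 0.54534 mol.
Mass of ZnCl2 = 0.54534 × 136.28 = 74.319 g.

74.32 g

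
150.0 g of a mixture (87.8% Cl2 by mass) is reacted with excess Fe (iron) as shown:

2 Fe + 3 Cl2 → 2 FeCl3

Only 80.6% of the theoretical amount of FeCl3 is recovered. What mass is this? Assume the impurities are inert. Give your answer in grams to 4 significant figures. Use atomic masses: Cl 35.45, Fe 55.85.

161.9 g

Pure Cl2 available = 150.0 g × 0.878 = 131.70 g.
M(Cl2) = 2(35.45) = 70.90 g/mol.
M(FeCl3) = 55.85 + 3(35.45) = 162.20 g/mol.
n(Cl2) = 131.70 g / 70.90 g/mol = 1.8575 mol.
From the equation the Cl2:FeCl3 mole ratio is 3:2, so n(FeCl3) = 1.8575 × 2/3 = 1.2384 mol.
Mass of FeCl3 = 1.2384 mol × 162.20 g/mol = 200.86 g.
Actual mass collected = 200.86 g × 0.806 = 161.90 g.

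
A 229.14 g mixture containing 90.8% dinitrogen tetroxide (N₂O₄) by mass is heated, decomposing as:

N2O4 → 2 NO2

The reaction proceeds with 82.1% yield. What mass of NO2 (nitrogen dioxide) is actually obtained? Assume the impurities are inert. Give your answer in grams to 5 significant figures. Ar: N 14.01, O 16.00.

Pure N2O4 available = 229.14 g × 0.908 = 208.059 g.
M(N2O4) = 2(14.01) + 4(16.00) = 92.02 g/mol.
M(NO2) = 14.01 + 2(16.00) = 46.01 g/mol.
n(N2O4) = 208.059 g / 92.02 g/mol = 2.26102 mol.
From the equation the N2O4:NO2 mole ratio is 1:2, so n(NO2) = 2.26102 × 2/1 = 4.52204 mol.
Mass of NO2 = 4.52204 mol × 46.01 g/mol = 208.059 g.
Actual mass collected = 208.059 g × 0.821 = 170.817 g.

170.82 g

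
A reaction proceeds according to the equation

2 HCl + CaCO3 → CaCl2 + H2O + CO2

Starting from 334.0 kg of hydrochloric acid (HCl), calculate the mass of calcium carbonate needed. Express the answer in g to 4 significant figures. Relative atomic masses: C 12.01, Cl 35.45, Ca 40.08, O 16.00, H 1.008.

M(HCl) = 1.008 + 35.45 = 36.458 g/mol.
M(CaCO3) = 40.08 + 12.01 + 3(16.00) = 100.09 g/mol.
Convert: 334.0 kg = 334000 g.
n(HCl) = 334000 g / 36.458 g/mol = 9161.2 mol.
From the equation the HCl:CaCO3 mole ratio is 2:1, so n(CaCO3) = 9161.2 × 1/2 = 4580.6 mol.
Mass of CaCO3 = 4580.6 mol × 100.09 g/mol = 458470 g.

458500 g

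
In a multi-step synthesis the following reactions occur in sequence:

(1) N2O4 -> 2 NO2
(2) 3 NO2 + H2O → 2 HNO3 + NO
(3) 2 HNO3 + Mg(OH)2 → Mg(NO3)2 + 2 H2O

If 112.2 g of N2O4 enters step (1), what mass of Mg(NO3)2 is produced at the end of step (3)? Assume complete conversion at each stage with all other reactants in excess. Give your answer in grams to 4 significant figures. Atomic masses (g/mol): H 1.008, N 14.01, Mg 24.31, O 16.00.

M(N2O4) = 2(14.01) + 4(16.00) = 92.02 g/mol.
M(Mg(NO3)2) = 24.31 + 2(14.01) + 6(16.00) = 148.33 g/mol.
n(N2O4) = 112.2 / 92.02 = 1.2193 mol.
Reaction (1): N2O4→NO2 ratio 1:2 ⇒ n(NO2) = 2.4386 mol.
Reaction (2): NO2→HNO3 ratio 3:2 ⇒ n(HNO3) = 1.6257 mol.
Reaction (3): HNO3→Mg(NO3)2 ratio 2:1 ⇒ n(Mg(NO3)2) = 0.81287 mol.
Mass of Mg(NO3)2 = 0.81287 × 148.33 = 120.57 g.

120.6 g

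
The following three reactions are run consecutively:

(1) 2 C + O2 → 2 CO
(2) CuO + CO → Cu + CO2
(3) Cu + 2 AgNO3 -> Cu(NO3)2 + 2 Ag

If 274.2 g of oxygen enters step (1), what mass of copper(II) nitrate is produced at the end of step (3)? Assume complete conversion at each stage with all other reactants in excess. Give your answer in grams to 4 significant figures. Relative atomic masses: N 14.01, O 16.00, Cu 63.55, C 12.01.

M(O2) = 2(16.00) = 32.00 g/mol.
M(Cu(NO3)2) = 63.55 + 2(14.01) + 6(16.00) = 187.57 g/mol.
n(O2) = 274.2 / 32.00 = 8.5687 mol.
Reaction (1): O2→CO ratio 1:2 ⇒ n(CO) = 17.137 mol.
Reaction (2): CO→Cu ratio 1:1 ⇒ n(Cu) = 17.137 mol.
Reaction (3): Cu→Cu(NO3)2 ratio 1:1 ⇒ n(Cu(NO3)2) = 17.137 mol.
Mass of Cu(NO3)2 = 17.137 × 187.57 = 3214.5 g.

3214 g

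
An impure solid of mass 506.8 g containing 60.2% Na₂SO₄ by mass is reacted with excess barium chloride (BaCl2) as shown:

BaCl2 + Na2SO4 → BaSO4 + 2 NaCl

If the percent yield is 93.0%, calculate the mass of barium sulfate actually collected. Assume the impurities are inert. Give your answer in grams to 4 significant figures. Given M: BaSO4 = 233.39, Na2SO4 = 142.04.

Pure Na2SO4 available = 506.8 g × 0.602 = 305.09 g.
n(Na2SO4) = 305.09 g / 142.04 g/mol = 2.1479 mol.
From the equation the Na2SO4:BaSO4 mole ratio is 1:1, so n(BaSO4) = 2.1479 × 1/1 = 2.1479 mol.
Mass of BaSO4 = 2.1479 mol × 233.39 g/mol = 501.31 g.
Actual mass collected = 501.31 g × 0.930 = 466.22 g.

466.2 g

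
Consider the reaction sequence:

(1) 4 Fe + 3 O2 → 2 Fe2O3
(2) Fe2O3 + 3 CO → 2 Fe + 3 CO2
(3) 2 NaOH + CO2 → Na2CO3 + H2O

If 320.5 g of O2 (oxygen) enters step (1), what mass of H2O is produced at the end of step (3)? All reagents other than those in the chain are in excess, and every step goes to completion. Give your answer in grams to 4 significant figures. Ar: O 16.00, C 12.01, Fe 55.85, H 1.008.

360.9 g

M(O2) = 2(16.00) = 32.00 g/mol.
M(H2O) = 2(1.008) + 16.00 = 18.016 g/mol.
n(O2) = 320.5 / 32.00 = 10.016 mol.
Reaction (1): O2→Fe2O3 ratio 3:2 ⇒ n(Fe2O3) = 6.6771 mol.
Reaction (2): Fe2O3→CO2 ratio 1:3 ⇒ n(CO2) = 20.031 mol.
Reaction (3): CO2→H2O ratio 1:1 ⇒ n(H2O) = 20.031 mol.
Mass of H2O = 20.031 × 18.016 = 360.88 g.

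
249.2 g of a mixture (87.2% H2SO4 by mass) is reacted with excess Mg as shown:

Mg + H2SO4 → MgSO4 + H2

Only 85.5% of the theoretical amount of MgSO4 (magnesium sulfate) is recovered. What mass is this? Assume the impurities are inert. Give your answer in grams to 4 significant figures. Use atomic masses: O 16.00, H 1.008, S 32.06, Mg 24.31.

228.0 g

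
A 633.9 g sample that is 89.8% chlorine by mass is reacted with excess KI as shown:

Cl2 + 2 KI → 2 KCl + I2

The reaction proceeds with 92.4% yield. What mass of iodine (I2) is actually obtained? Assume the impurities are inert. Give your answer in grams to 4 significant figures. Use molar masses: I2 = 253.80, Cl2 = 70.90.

1883 g

Pure Cl2 available = 633.9 g × 0.898 = 569.24 g.
n(Cl2) = 569.24 g / 70.90 g/mol = 8.0288 mol.
From the equation the Cl2:I2 mole ratio is 1:1, so n(I2) = 8.0288 × 1/1 = 8.0288 mol.
Mass of I2 = 8.0288 mol × 253.80 g/mol = 2037.7 g.
Actual mass collected = 2037.7 g × 0.924 = 1882.8 g.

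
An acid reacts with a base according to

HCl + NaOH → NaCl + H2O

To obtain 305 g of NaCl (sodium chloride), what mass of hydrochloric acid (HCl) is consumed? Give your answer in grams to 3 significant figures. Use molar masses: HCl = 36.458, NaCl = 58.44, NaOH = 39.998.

190 g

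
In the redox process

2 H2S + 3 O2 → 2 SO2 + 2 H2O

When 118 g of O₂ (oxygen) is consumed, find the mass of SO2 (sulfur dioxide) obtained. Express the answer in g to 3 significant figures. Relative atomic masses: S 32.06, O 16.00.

M(O2) = 2(16.00) = 32.00 g/mol.
M(SO2) = 32.06 + 2(16.00) = 64.06 g/mol.
n(O2) = 118.0 g / 32.00 g/mol = 3.688 mol.
From the equation the O2:SO2 mole ratio is 3:2, so n(SO2) = 3.688 × 2/3 = 2.458 mol.
Mass of SO2 = 2.458 mol × 64.06 g/mol = 157.5 g.

157 g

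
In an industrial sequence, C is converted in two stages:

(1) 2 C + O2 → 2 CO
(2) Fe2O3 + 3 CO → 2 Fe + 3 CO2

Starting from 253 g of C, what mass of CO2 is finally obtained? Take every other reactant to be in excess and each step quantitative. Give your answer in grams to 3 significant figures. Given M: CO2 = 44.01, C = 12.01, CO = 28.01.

927 g

n(C) = 253.0 / 12.01 = 21.07 mol.
Step 1 gives a 2:2 ratio of C to CO, so n(CO) = 21.07 mol.
In step 2 the CO:CO2 ratio is 3:3, so n(CO2) = 21.07 mol.
Mass of CO2 = 21.07 × 44.01 = 927.1 g.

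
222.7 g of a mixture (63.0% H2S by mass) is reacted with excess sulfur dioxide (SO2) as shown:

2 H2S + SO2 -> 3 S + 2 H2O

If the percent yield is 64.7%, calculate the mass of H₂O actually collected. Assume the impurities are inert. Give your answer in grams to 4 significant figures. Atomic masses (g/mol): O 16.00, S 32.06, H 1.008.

47.99 g

Pure H2S available = 222.7 g × 0.630 = 140.30 g.
M(H2S) = 2(1.008) + 32.06 = 34.076 g/mol.
M(H2O) = 2(1.008) + 16.00 = 18.016 g/mol.
n(H2S) = 140.30 g / 34.076 g/mol = 4.1173 mol.
From the equation the H2S:H2O mole ratio is 2:2, so n(H2O) = 4.1173 × 2/2 = 4.1173 mol.
Mass of H2O = 4.1173 mol × 18.016 g/mol = 74.177 g.
Actual mass collected = 74.177 g × 0.647 = 47.993 g.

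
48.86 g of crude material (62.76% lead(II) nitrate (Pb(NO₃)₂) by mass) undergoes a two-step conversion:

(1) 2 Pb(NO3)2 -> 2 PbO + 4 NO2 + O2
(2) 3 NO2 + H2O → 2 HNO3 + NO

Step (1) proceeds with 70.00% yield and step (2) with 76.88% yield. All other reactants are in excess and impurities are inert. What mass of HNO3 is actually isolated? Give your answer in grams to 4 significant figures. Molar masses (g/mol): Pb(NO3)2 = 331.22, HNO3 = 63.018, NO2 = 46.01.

4.186 g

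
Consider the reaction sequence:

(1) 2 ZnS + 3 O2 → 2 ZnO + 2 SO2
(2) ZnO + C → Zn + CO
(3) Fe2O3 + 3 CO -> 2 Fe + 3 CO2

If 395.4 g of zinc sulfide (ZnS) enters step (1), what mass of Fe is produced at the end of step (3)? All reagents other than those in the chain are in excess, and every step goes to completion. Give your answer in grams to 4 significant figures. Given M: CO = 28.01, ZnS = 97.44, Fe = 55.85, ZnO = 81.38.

n(ZnS) = 395.4 / 97.44 = 4.0579 mol.
Reaction (1): ZnS→ZnO ratio 2:2 ⇒ n(ZnO) = 4.0579 mol.
Reaction (2): ZnO→CO ratio 1:1 ⇒ n(CO) = 4.0579 mol.
Reaction (3): CO→Fe ratio 3:2 ⇒ n(Fe) = 2.7053 mol.
Mass of Fe = 2.7053 × 55.85 = 151.09 g.

151.1 g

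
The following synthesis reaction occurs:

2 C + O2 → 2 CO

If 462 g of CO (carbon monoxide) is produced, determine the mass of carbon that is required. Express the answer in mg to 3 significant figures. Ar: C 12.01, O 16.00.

198000 mg

M(CO) = 12.01 + 16.00 = 28.01 g/mol.
M(C) = 12.01 g/mol.
n(CO) = 462.0 g / 28.01 g/mol = 16.49 mol.
From the equation the CO:C mole ratio is 2:2, so n(C) = 16.49 × 2/2 = 16.49 mol.
Mass of C = 16.49 mol × 12.01 g/mol = 198.1 g.
Converting to mg: 198.1 g = 198000 mg.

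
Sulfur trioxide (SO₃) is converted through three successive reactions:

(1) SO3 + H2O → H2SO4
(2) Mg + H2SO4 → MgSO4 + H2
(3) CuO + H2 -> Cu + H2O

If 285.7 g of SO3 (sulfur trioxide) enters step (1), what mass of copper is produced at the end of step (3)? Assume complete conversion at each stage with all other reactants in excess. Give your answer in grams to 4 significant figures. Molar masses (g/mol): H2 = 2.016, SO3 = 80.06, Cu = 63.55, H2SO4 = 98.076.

n(SO3) = 285.7 / 80.06 = 3.5686 mol.
Reaction (1): SO3→H2SO4 ratio 1:1 ⇒ n(H2SO4) = 3.5686 mol.
Reaction (2): H2SO4→H2 ratio 1:1 ⇒ n(H2) = 3.5686 mol.
Reaction (3): H2→Cu ratio 1:1 ⇒ n(Cu) = 3.5686 mol.
Mass of Cu = 3.5686 × 63.55 = 226.78 g.

226.8 g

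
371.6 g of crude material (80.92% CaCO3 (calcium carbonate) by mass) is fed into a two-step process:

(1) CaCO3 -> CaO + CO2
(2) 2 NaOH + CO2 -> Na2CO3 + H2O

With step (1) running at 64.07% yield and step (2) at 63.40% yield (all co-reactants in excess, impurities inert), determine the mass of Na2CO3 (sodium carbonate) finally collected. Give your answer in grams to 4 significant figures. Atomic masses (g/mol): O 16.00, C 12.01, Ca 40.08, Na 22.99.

Pure CaCO3 = 371.6 × 0.8092 = 300.70 g.
M(CaCO3) = 40.08 + 12.01 + 3(16.00) = 100.09 g/mol.
M(Na2CO3) = 2(22.99) + 12.01 + 3(16.00) = 105.99 g/mol.
n(CaCO3) = 300.70 / 100.09 = 3.0043 mol.
Step 1 (CaCO3:CO2 = 1:1): theoretical n(CO2) = 3.0043 mol; at 64.07% yield, n(CO2) = 1.9248 mol.
Step 2 (CO2:Na2CO3 = 1:1): theoretical n(Na2CO3) = 1.9248 mol, so theoretical mass = 1.9248 × 105.99 = 204.01 g.
At 63.40% yield, actual mass of Na2CO3 = 204.01 × 0.6340 = 129.35 g.

129.3 g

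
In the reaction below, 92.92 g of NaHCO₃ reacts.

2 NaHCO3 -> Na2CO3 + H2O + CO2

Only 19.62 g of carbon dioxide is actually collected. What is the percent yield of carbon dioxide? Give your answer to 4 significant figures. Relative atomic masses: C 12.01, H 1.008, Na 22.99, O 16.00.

M(NaHCO3) = 22.99 + 1.008 + 12.01 + 3(16.00) = 84.008 g/mol.
M(CO2) = 12.01 + 2(16.00) = 44.01 g/mol.
n(NaHCO3) = 92.920 g / 84.008 g/mol = 1.1061 mol.
From the equation the NaHCO3:CO2 mole ratio is 2:1, so n(CO2) = 1.1061 × 1/2 = 0.55304 mol.
Mass of CO2 = 0.55304 mol × 44.01 g/mol = 24.339 g.
This is the theoretical yield. Percent yield = 19.62 g / 24.339 g × 100% = 80.610%.

80.61 %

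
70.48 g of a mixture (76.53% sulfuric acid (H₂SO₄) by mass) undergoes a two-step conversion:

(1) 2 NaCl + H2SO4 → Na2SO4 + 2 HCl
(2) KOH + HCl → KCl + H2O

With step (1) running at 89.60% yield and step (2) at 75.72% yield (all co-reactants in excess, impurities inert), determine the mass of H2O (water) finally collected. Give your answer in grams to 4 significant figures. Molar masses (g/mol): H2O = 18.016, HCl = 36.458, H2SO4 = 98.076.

13.44 g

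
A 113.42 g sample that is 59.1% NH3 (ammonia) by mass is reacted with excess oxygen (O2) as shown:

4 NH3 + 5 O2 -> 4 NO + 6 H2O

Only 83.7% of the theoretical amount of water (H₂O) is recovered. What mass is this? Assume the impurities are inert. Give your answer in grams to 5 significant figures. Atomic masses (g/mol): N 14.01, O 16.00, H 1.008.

89.009 g

Pure NH3 available = 113.42 g × 0.591 = 67.0312 g.
M(NH3) = 14.01 + 3(1.008) = 17.034 g/mol.
M(H2O) = 2(1.008) + 16.00 = 18.016 g/mol.
n(NH3) = 67.0312 g / 17.034 g/mol = 3.93514 mol.
From the equation the NH3:H2O mole ratio is 4:6, so n(H2O) = 3.93514 × 6/4 = 5.90271 mol.
Mass of H2O = 5.90271 mol × 18.016 g/mol = 106.343 g.
Actual mass collected = 106.343 g × 0.837 = 89.0093 g.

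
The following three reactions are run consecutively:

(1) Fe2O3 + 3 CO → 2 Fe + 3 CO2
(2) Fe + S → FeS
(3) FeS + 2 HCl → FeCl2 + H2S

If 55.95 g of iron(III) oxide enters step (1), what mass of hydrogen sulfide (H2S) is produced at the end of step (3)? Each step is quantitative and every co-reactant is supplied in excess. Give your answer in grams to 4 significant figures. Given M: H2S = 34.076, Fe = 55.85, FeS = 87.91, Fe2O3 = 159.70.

n(Fe2O3) = 55.95 / 159.70 = 0.35034 mol.
Reaction (1): Fe2O3→Fe ratio 1:2 ⇒ n(Fe) = 0.70069 mol.
Reaction (2): Fe→FeS ratio 1:1 ⇒ n(FeS) = 0.70069 mol.
Reaction (3): FeS→H2S ratio 1:1 ⇒ n(H2S) = 0.70069 mol.
Mass of H2S = 0.70069 × 34.076 = 23.877 g.

23.88 g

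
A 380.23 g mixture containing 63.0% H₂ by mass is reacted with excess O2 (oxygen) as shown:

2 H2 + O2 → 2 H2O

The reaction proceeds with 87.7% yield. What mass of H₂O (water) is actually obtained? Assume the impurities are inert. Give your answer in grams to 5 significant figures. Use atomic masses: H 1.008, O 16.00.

Pure H2 available = 380.23 g × 0.630 = 239.545 g.
M(H2) = 2(1.008) = 2.016 g/mol.
M(H2O) = 2(1.008) + 16.00 = 18.016 g/mol.
n(H2) = 239.545 g / 2.016 g/mol = 118.822 mol.
From the equation the H2:H2O mole ratio is 2:2, so n(H2O) = 118.822 × 2/2 = 118.822 mol.
Mass of H2O = 118.822 mol × 18.016 g/mol = 2140.69 g.
Actual mass collected = 2140.69 g × 0.877 = 1877.39 g.

1877.4 g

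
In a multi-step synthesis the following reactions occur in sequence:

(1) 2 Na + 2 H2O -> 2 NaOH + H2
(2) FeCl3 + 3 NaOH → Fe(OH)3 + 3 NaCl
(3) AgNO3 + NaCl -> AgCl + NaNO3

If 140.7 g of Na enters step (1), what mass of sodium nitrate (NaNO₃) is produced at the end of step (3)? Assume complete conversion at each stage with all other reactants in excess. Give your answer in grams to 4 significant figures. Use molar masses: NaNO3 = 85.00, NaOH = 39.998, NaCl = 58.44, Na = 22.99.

520.2 g

n(Na) = 140.7 / 22.99 = 6.1201 mol.
Reaction (1): Na→NaOH ratio 2:2 ⇒ n(NaOH) = 6.1201 mol.
Reaction (2): NaOH→NaCl ratio 3:3 ⇒ n(NaCl) = 6.1201 mol.
Reaction (3): NaCl→NaNO3 ratio 1:1 ⇒ n(NaNO3) = 6.1201 mol.
Mass of NaNO3 = 6.1201 × 85.00 = 520.20 g.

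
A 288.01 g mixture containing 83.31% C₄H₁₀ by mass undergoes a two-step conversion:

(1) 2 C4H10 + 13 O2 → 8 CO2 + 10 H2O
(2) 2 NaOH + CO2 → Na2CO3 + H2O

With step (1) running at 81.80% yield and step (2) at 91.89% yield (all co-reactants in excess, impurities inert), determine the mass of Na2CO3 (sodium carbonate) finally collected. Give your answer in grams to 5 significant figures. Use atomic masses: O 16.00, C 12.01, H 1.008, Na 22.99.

Pure C4H10 = 288.01 × 0.8331 = 239.941 g.
M(C4H10) = 4(12.01) + 10(1.008) = 58.12 g/mol.
M(Na2CO3) = 2(22.99) + 12.01 + 3(16.00) = 105.99 g/mol.
n(C4H10) = 239.941 / 58.12 = 4.12837 mol.
Step 1 (C4H10:CO2 = 2:8): theoretical n(CO2) = 16.5135 mol; at 81.80% yield, n(CO2) = 13.5080 mol.
Step 2 (CO2:Na2CO3 = 1:1): theoretical n(Na2CO3) = 13.5080 mol, so theoretical mass = 13.5080 × 105.99 = 1431.72 g.
At 91.89% yield, actual mass of Na2CO3 = 1431.72 × 0.9189 = 1315.61 g.

1315.6 g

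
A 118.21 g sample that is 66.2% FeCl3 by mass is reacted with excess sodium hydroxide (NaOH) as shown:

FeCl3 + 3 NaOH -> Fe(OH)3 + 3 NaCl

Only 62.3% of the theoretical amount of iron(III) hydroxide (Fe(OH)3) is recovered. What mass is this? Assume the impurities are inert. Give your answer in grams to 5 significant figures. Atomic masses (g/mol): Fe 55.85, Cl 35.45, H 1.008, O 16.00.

32.123 g

Pure FeCl3 available = 118.21 g × 0.662 = 78.2550 g.
M(FeCl3) = 55.85 + 3(35.45) = 162.20 g/mol.
M(Fe(OH)3) = 55.85 + 3(16.00) + 3(1.008) = 106.874 g/mol.
n(FeCl3) = 78.2550 g / 162.20 g/mol = 0.482460 mol.
From the equation the FeCl3:Fe(OH)3 mole ratio is 1:1, so n(Fe(OH)3) = 0.482460 × 1/1 = 0.482460 mol.
Mass of Fe(OH)3 = 0.482460 mol × 106.874 g/mol = 51.5624 g.
Actual mass collected = 51.5624 g × 0.623 = 32.1234 g.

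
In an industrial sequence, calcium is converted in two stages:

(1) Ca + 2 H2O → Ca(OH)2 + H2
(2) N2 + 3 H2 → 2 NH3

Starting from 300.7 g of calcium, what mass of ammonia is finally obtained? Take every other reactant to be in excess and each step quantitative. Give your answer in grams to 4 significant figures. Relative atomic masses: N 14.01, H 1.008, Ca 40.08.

85.20 g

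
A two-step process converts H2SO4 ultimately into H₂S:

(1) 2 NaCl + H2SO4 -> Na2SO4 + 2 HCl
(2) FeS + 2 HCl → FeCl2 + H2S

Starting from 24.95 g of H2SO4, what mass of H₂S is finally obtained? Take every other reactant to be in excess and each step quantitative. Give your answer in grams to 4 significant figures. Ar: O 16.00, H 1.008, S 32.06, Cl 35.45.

8.669 g

M(H2SO4) = 2(1.008) + 32.06 + 4(16.00) = 98.076 g/mol.
M(H2S) = 2(1.008) + 32.06 = 34.076 g/mol.
n(H2SO4) = 24.950 / 98.076 = 0.25439 mol.
Step 1 gives a 1:2 ratio of H2SO4 to HCl, so n(HCl) = 0.50879 mol.
In step 2 the HCl:H2S ratio is 2:1, so n(H2S) = 0.25439 mol.
Mass of H2S = 0.25439 × 34.076 = 8.6687 g.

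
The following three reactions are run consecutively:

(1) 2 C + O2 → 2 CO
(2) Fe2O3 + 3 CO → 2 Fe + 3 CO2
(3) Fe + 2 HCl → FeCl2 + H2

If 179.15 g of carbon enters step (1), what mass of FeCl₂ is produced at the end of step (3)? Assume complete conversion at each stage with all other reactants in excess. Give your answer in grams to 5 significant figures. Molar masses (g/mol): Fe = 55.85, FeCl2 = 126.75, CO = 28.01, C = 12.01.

1260.5 g

n(C) = 179.15 / 12.01 = 14.9167 mol.
Reaction (1): C→CO ratio 2:2 ⇒ n(CO) = 14.9167 mol.
Reaction (2): CO→Fe ratio 3:2 ⇒ n(Fe) = 9.94449 mol.
Reaction (3): Fe→FeCl2 ratio 1:1 ⇒ n(FeCl2) = 9.94449 mol.
Mass of FeCl2 = 9.94449 × 126.75 = 1260.46 g.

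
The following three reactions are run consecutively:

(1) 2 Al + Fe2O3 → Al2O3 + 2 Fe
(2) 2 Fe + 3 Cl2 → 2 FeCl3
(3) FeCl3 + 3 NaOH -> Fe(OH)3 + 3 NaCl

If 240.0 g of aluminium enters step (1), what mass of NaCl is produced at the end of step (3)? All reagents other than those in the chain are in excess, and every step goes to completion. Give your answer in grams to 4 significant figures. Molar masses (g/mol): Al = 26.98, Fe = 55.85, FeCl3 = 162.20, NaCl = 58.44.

1560 g

n(Al) = 240.0 / 26.98 = 8.8955 mol.
Reaction (1): Al→Fe ratio 2:2 ⇒ n(Fe) = 8.8955 mol.
Reaction (2): Fe→FeCl3 ratio 2:2 ⇒ n(FeCl3) = 8.8955 mol.
Reaction (3): FeCl3→NaCl ratio 1:3 ⇒ n(NaCl) = 26.686 mol.
Mass of NaCl = 26.686 × 58.44 = 1559.6 g.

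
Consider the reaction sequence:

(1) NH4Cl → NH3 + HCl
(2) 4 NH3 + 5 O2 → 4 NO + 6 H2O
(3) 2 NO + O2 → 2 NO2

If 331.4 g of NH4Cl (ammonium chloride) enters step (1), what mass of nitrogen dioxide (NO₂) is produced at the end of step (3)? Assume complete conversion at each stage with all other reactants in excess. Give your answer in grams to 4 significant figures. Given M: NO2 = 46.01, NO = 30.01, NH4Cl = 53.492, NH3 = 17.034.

n(NH4Cl) = 331.4 / 53.492 = 6.1953 mol.
Reaction (1): NH4Cl→NH3 ratio 1:1 ⇒ n(NH3) = 6.1953 mol.
Reaction (2): NH3→NO ratio 4:4 ⇒ n(NO) = 6.1953 mol.
Reaction (3): NO→NO2 ratio 2:2 ⇒ n(NO2) = 6.1953 mol.
Mass of NO2 = 6.1953 × 46.01 = 285.05 g.

285.0 g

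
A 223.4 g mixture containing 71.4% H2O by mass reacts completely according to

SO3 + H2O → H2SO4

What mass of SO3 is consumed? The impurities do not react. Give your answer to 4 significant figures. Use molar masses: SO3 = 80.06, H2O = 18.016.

708.8 g

Mass of pure H2O = 223.4 g × 0.714 = 159.51 g.
n(H2O) = 159.51 g / 18.016 g/mol = 8.8537 mol.
From the equation the H2O:SO3 mole ratio is 1:1, so n(SO3) = 8.8537 × 1/1 = 8.8537 mol.
Mass of SO3 = 8.8537 mol × 80.06 g/mol = 708.82 g.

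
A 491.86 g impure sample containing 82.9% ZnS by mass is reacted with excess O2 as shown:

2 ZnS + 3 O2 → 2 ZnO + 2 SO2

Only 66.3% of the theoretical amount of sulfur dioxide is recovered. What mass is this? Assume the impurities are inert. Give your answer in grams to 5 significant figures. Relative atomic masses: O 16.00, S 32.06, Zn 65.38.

Pure ZnS available = 491.86 g × 0.829 = 407.752 g.
M(ZnS) = 65.38 + 32.06 = 97.44 g/mol.
M(SO2) = 32.06 + 2(16.00) = 64.06 g/mol.
n(ZnS) = 407.752 g / 97.44 g/mol = 4.18465 mol.
From the equation the ZnS:SO2 mole ratio is 2:2, so n(SO2) = 4.18465 × 2/2 = 4.18465 mol.
Mass of SO2 = 4.18465 mol × 64.06 g/mol = 268.068 g.
Actual mass collected = 268.068 g × 0.663 = 177.729 g.

177.73 g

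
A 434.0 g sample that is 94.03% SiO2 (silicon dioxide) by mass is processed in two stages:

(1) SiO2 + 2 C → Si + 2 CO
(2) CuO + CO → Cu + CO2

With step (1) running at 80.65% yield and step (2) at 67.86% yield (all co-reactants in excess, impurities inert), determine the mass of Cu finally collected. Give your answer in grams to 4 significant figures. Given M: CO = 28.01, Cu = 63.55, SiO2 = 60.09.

Pure SiO2 = 434.0 × 0.9403 = 408.09 g.
n(SiO2) = 408.09 / 60.09 = 6.7913 mol.
Step 1 (SiO2:CO = 1:2): theoretical n(CO) = 13.583 mol; at 80.65% yield, n(CO) = 10.954 mol.
Step 2 (CO:Cu = 1:1): theoretical n(Cu) = 10.954 mol, so theoretical mass = 10.954 × 63.55 = 696.15 g.
At 67.86% yield, actual mass of Cu = 696.15 × 0.6786 = 472.41 g.

472.4 g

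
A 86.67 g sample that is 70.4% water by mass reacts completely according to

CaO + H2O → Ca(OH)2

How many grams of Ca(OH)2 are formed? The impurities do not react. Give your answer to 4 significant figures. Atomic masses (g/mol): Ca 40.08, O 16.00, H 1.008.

250.9 g

Mass of pure H2O = 86.67 g × 0.704 = 61.016 g.
M(H2O) = 2(1.008) + 16.00 = 18.016 g/mol.
M(Ca(OH)2) = 40.08 + 2(16.00) + 2(1.008) = 74.096 g/mol.
n(H2O) = 61.016 g / 18.016 g/mol = 3.3867 mol.
From the equation the H2O:Ca(OH)2 mole ratio is 1:1, so n(Ca(OH)2) = 3.3867 × 1/1 = 3.3867 mol.
Mass of Ca(OH)2 = 3.3867 mol × 74.096 g/mol = 250.94 g.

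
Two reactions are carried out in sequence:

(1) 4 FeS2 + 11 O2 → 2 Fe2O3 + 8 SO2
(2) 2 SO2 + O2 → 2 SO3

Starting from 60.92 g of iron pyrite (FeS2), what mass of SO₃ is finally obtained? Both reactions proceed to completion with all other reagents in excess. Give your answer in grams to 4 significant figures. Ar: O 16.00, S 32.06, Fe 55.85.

M(FeS2) = 55.85 + 2(32.06) = 119.97 g/mol.
M(SO3) = 32.06 + 3(16.00) = 80.06 g/mol.
n(FeS2) = 60.920 / 119.97 = 0.50779 mol.
Step 1 gives a 4:8 ratio of FeS2 to SO2, so n(SO2) = 1.0156 mol.
In step 2 the SO2:SO3 ratio is 2:2, so n(SO3) = 1.0156 mol.
Mass of SO3 = 1.0156 × 80.06 = 81.308 g.

81.31 g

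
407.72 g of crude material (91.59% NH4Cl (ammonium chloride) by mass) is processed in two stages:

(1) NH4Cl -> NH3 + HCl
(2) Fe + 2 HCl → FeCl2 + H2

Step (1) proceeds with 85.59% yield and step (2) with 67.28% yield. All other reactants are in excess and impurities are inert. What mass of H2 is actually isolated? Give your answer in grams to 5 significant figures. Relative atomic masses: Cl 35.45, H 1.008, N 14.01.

Pure NH4Cl = 407.72 × 0.9159 = 373.431 g.
M(NH4Cl) = 14.01 + 4(1.008) + 35.45 = 53.492 g/mol.
M(H2) = 2(1.008) = 2.016 g/mol.
n(NH4Cl) = 373.431 / 53.492 = 6.98106 mol.
Step 1 (NH4Cl:HCl = 1:1): theoretical n(HCl) = 6.98106 mol; at 85.59% yield, n(HCl) = 5.97509 mol.
Step 2 (HCl:H2 = 2:1): theoretical n(H2) = 2.98754 mol, so theoretical mass = 2.98754 × 2.016 = 6.02289 g.
At 67.28% yield, actual mass of H2 = 6.02289 × 0.6728 = 4.05220 g.

4.0522 g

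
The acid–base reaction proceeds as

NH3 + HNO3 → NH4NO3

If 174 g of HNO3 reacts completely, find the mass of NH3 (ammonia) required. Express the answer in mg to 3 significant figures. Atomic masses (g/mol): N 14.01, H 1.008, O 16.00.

M(HNO3) = 1.008 + 14.01 + 3(16.00) = 63.018 g/mol.
M(NH3) = 14.01 + 3(1.008) = 17.034 g/mol.
n(HNO3) = 174.0 g / 63.018 g/mol = 2.761 mol.
From the equation the HNO3:NH3 mole ratio is 1:1, so n(NH3) = 2.761 × 1/1 = 2.761 mol.
Mass of NH3 = 2.761 mol × 17.034 g/mol = 47.03 g.
Converting to mg: 47.03 g = 47000 mg.

47000 mg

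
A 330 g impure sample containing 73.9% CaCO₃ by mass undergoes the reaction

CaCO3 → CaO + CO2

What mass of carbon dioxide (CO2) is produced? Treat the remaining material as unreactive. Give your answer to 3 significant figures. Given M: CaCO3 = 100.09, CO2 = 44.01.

Mass of pure CaCO3 = 330 g × 0.739 = 243.9 g.
n(CaCO3) = 243.9 g / 100.09 g/mol = 2.437 mol.
From the equation the CaCO3:CO2 mole ratio is 1:1, so n(CO2) = 2.437 × 1/1 = 2.437 mol.
Mass of CO2 = 2.437 mol × 44.01 g/mol = 107.2 g.

107 g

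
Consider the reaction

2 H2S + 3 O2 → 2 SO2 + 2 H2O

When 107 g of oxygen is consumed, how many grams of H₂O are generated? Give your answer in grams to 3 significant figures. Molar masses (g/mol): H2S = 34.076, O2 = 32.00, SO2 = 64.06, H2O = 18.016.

n(O2) = 107.0 g / 32.00 g/mol = 3.344 mol.
From the equation the O2:H2O mole ratio is 3:2, so n(H2O) = 3.344 × 2/3 = 2.229 mol.
Mass of H2O = 2.229 mol × 18.016 g/mol = 40.16 g.

40.2 g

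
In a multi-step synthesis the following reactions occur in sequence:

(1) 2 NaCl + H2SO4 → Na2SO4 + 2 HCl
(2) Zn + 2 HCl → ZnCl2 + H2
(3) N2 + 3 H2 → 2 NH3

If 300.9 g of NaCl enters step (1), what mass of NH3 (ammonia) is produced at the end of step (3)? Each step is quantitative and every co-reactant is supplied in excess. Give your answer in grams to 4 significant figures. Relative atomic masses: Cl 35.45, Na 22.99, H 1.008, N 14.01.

29.24 g

M(NaCl) = 22.99 + 35.45 = 58.44 g/mol.
M(NH3) = 14.01 + 3(1.008) = 17.034 g/mol.
n(NaCl) = 300.9 / 58.44 = 5.1489 mol.
Reaction (1): NaCl→HCl ratio 2:2 ⇒ n(HCl) = 5.1489 mol.
Reaction (2): HCl→H2 ratio 2:1 ⇒ n(H2) = 2.5744 mol.
Reaction (3): H2→NH3 ratio 3:2 ⇒ n(NH3) = 1.7163 mol.
Mass of NH3 = 1.7163 × 17.034 = 29.235 g.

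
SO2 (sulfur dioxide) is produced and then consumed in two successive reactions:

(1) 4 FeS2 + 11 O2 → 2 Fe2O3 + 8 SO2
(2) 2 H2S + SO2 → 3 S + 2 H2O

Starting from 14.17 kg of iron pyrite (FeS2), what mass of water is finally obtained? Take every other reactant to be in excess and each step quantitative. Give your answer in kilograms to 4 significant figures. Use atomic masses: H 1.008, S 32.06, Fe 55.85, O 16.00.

M(FeS2) = 55.85 + 2(32.06) = 119.97 g/mol.
M(H2O) = 2(1.008) + 16.00 = 18.016 g/mol.
14.17 kg = 14170 g.
n(FeS2) = 14170 / 119.97 = 118.11 mol.
Step 1 gives a 4:8 ratio of FeS2 to SO2, so n(SO2) = 236.23 mol.
In step 2 the SO2:H2O ratio is 1:2, so n(H2O) = 472.45 mol.
Mass of H2O = 472.45 × 18.016 = 8511.7 g = 8.512 kg.

8.512 kg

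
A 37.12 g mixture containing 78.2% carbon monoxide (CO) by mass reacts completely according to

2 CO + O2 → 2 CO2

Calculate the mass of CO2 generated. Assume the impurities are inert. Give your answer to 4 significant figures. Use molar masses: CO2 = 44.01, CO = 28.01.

45.61 g

Mass of pure CO = 37.12 g × 0.782 = 29.028 g.
n(CO) = 29.028 g / 28.01 g/mol = 1.0363 mol.
From the equation the CO:CO2 mole ratio is 2:2, so n(CO2) = 1.0363 × 2/2 = 1.0363 mol.
Mass of CO2 = 1.0363 mol × 44.01 g/mol = 45.609 g.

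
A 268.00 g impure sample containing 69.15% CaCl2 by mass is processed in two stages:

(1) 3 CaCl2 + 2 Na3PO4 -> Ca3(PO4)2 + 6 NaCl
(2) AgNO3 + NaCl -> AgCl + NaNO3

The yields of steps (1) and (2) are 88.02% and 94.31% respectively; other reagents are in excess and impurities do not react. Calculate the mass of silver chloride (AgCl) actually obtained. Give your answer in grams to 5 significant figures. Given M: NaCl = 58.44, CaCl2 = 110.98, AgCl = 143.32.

Pure CaCl2 = 268.00 × 0.6915 = 185.322 g.
n(CaCl2) = 185.322 / 110.98 = 1.66987 mol.
Step 1 (CaCl2:NaCl = 3:6): theoretical n(NaCl) = 3.33974 mol; at 88.02% yield, n(NaCl) = 2.93964 mol.
Step 2 (NaCl:AgCl = 1:1): theoretical n(AgCl) = 2.93964 mol, so theoretical mass = 2.93964 × 143.32 = 421.309 g.
At 94.31% yield, actual mass of AgCl = 421.309 × 0.9431 = 397.336 g.

397.34 g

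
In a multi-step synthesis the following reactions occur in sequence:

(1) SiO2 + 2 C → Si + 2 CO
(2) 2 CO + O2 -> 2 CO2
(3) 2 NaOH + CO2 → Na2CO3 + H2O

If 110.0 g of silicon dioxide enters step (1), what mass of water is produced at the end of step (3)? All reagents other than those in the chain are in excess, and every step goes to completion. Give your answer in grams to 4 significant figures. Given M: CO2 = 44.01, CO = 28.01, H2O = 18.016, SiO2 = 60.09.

n(SiO2) = 110.0 / 60.09 = 1.8306 mol.
Reaction (1): SiO2→CO ratio 1:2 ⇒ n(CO) = 3.6612 mol.
Reaction (2): CO→CO2 ratio 2:2 ⇒ n(CO2) = 3.6612 mol.
Reaction (3): CO2→H2O ratio 1:1 ⇒ n(H2O) = 3.6612 mol.
Mass of H2O = 3.6612 × 18.016 = 65.960 g.

65.96 g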